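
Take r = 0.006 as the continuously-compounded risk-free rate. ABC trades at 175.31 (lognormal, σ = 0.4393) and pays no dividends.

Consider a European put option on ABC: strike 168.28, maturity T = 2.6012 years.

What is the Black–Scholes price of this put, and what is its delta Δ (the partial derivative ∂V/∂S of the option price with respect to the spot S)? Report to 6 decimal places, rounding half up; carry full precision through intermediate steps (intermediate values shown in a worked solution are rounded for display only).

price = 42.527266
Δ = -0.332126

σ√T = 0.4393·√2.6012 = 0.708513
d₁ = (ln(S/K) + (r+σ²/2)T) / (σ√T) = (ln(175.31/168.28) + (0.006+0.4393²/2)·2.6012) / 0.708513 = (0.040927 + 0.266603) / 0.708513 = 0.434049
d₂ = d₁ − σ√T = 0.434049 − 0.708513 = -0.274465
e^{−rT} = 0.984514
N(−d₁) = 0.332126,  N(−d₂) = 0.608136
Put price V = K·e^{−rT}·N(−d₂) − S·N(−d₁) = 100.752362 − 58.225096 = 42.527266
Δ = −N(−d₁) = -0.332126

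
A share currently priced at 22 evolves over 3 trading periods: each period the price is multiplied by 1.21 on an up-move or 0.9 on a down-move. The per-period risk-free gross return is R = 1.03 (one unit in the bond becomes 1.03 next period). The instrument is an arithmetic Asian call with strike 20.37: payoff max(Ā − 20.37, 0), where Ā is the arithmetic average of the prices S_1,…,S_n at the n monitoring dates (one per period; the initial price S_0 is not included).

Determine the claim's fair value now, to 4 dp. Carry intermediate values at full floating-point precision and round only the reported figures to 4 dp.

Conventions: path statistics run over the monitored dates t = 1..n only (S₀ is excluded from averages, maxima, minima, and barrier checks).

price = 3.2522

Under the martingale measure an up-move has probability p* = 0.4194; value the claim as the probability-weighted average of per-path payoffs, discounted 3 periods at R = 1.03.
Enumerate all 2^3 = 8 price paths (U = up ×1.21, D = down ×0.9); each path with k up-moves has probability p*^k·(1−p*)^(3−k).
DDD: Ā=17.8860, payoff=0.0000, prob=0.195764
UDD: Ā=24.0467, payoff=3.6767, prob=0.141385
DUD: Ā=21.7734, payoff=1.4034, prob=0.141385
UUD: Ā=29.2731, payoff=8.9031, prob=0.102111
DDU: Ā=19.7274, payoff=0.0000, prob=0.141385
UDU: Ā=26.5224, payoff=6.1524, prob=0.102111
DUU: Ā=24.2491, payoff=3.8791, prob=0.102111
UUU: Ā=32.6015, payoff=12.2315, prob=0.073747
Price = Σ prob·payoff / R^3 = 3.553729 / 1.092727 = 3.2522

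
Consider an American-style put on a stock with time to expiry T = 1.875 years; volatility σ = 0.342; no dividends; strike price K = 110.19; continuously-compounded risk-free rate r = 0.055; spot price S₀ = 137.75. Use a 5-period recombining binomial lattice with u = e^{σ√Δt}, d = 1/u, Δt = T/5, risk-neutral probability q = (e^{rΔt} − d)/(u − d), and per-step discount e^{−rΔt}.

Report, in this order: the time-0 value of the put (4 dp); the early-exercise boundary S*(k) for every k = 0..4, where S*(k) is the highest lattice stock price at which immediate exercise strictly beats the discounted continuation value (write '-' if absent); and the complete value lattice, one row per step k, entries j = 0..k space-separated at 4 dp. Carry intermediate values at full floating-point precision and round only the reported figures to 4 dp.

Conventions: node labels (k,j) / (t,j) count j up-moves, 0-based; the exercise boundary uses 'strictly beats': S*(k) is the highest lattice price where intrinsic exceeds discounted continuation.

Δt=0.37500, u=1.23298, d=0.81105, q=0.49722, disc=e^(-rΔt)=0.97959
k=5 terminal: V=max(K-S,0) → 61.8488 36.7002 0.0000 0.0000 0.0000 0.0000
k=4: j=0 S=59.6035 intr=50.5865 cont=48.3371 V=50.5865[EX]; j=1 S=90.6112 intr=19.5788 cont=18.0754 V=19.5788[EX]; j=2 S=137.7500 intr=0.0000 cont=0.0000 V=0.0000[hold]; j=3 S=209.4119 intr=0.0000 cont=0.0000 V=0.0000[hold]; j=4 S=318.3546 intr=0.0000 cont=0.0000 V=0.0000[hold]  S*(4)=90.6112
k=3: j=0 S=73.4898 intr=36.7002 cont=34.4508 V=36.7002[EX]; j=1 S=111.7215 intr=0.0000 cont=9.6428 V=9.6428[hold]; j=2 S=169.8425 intr=0.0000 cont=0.0000 V=0.0000[hold]; j=3 S=258.2000 intr=0.0000 cont=0.0000 V=0.0000[hold]  S*(3)=73.4898
k=2: j=0 S=90.6112 intr=19.5788 cont=22.7721 V=22.7721[hold]; j=1 S=137.7500 intr=0.0000 cont=4.7492 V=4.7492[hold]; j=2 S=209.4119 intr=0.0000 cont=0.0000 V=0.0000[hold]  S*(2)=-
k=1: j=0 S=111.7215 intr=0.0000 cont=13.5288 V=13.5288[hold]; j=1 S=169.8425 intr=0.0000 cont=2.3391 V=2.3391[hold]  S*(1)=-
k=0: j=0 S=137.7500 intr=0.0000 cont=7.8024 V=7.8024[hold]  S*(0)=-

price = 7.8024
boundary = - - - 73.4898 90.6112
tree:
7.8024
13.5288 2.3391
22.7721 4.7492 0.0000
36.7002 9.6428 0.0000 0.0000
50.5865 19.5788 0.0000 0.0000 0.0000
61.8488 36.7002 0.0000 0.0000 0.0000 0.0000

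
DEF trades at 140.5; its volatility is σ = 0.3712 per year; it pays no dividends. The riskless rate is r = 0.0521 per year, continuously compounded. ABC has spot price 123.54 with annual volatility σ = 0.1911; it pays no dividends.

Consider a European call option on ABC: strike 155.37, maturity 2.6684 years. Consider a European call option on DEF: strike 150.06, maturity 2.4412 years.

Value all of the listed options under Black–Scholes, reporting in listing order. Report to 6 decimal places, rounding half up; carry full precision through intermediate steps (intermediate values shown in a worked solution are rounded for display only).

[ABC call K=155.37]
σ√T = 0.1911·√2.6684 = 0.312166
d₁ = (ln(S/K) + (r+σ²/2)T) / (σ√T) = (ln(123.54/155.37) + (0.0521+0.1911²/2)·2.6684) / 0.312166 = (-0.229244 + 0.187748) / 0.312166 = -0.132932
d₂ = d₁ − σ√T = -0.132932 − 0.312166 = -0.445098
e^{−rT} = 0.870207
N(d₁) = 0.447124,  N(d₂) = 0.328124
price = S·N(d₁) − K·e^{−rT}·N(d₂) = 55.237662 − 44.363779 = 10.873883
[DEF call K=150.06]
σ√T = 0.3712·√2.4412 = 0.579976
d₁ = (ln(S/K) + (r+σ²/2)T) / (σ√T) = (ln(140.5/150.06) + (0.0521+0.3712²/2)·2.4412) / 0.579976 = (-0.065828 + 0.295372) / 0.579976 = 0.395783
d₂ = d₁ − σ√T = 0.395783 − 0.579976 = -0.184192
e^{−rT} = 0.880569
N(d₁) = 0.653868,  N(d₂) = 0.426931
price = S·N(d₁) − K·e^{−rT}·N(d₂) = 91.868388 − 56.413955 = 35.454433

price(ABC call K=155.37) = 10.873883
price(DEF call K=150.06) = 35.454433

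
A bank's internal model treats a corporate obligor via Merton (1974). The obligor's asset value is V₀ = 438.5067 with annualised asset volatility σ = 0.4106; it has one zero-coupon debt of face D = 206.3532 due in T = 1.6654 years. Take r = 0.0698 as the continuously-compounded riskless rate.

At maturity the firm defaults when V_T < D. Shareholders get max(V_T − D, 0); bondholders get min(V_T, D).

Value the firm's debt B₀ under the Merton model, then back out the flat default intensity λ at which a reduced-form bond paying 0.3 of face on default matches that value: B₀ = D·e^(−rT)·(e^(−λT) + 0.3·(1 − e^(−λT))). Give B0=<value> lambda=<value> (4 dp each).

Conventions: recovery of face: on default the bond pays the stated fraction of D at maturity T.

B0=180.6246 lambda=0.0146

Work the structural quantities from V₀ = 438.5067 against face 206.3532:
d₁ = [ln(V₀/D) + (r + σ²/2)T] / (σ√T)
   = [ln(438.5067/206.3532) + (0.0698 + 0.5·0.4106²)·1.6654] / (0.4106·√1.6654)
   = [0.753786 + 0.256632] / 0.529881 = 1.906877
d₂ = d₁ − σ√T = 1.906877 − 0.529881 = 1.376996
N(d₁) = 0.971732,  N(d₂) = 0.915743,  e^(−rT) = 0.890257
E₀ = V₀·N(d₁) − D·e^(−rT)·N(d₂)
   = 438.5067·0.971732 − 206.3532·0.890257·0.915743 = 257.882050
B₀ = V₀ − E₀ = 438.5067 − 257.882050 = 180.624650
e^(−λT) = (B₀·e^(rT)/D − 0.3)/(1 − 0.3) = (180.6246·1.123271/206.3532 − 0.3)/0.7 = 0.97602700
λ = −ln(0.97602700)/1.6654 = 0.014570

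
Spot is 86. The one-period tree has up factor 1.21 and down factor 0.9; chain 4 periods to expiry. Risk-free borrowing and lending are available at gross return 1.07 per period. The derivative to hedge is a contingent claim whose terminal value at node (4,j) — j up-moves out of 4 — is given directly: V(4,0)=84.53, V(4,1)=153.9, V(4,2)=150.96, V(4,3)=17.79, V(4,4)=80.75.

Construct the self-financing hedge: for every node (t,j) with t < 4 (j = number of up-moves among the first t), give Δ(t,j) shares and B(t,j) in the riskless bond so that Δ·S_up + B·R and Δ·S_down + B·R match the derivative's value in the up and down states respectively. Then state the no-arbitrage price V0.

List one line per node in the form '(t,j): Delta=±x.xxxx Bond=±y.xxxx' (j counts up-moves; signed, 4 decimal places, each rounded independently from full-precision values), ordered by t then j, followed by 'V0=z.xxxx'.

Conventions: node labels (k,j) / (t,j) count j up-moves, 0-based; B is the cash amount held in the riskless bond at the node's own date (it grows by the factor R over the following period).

Since d<R<u, set p* = (R−d)/(u−d) = 0.5484; price each node as the discounted p*-expectation of its children.
Expiry values: V(4,0)=84.5300, V(4,1)=153.9000, V(4,2)=150.9600, V(4,3)=17.7900, V(4,4)=80.7500
(3,0): S=62.6940. Δ = (V_up−V_dn)/(S_up−S_dn) = (153.9000−84.5300)/(75.8597−56.4246) = 3.5693. V = [p*·153.9000 + (1−p*)·84.5300]/1.07 = 114.5529. B = V − Δ·S = -109.2213.
(3,1): S=84.2886. Δ = (V_up−V_dn)/(S_up−S_dn) = (150.9600−153.9000)/(101.9892−75.8597) = -0.1125. V = [p*·150.9600 + (1−p*)·153.9000]/1.07 = 142.3250. B = V − Δ·S = 151.8089.
(3,2): S=113.3213. Δ = (V_up−V_dn)/(S_up−S_dn) = (17.7900−150.9600)/(137.1188−101.9892) = -3.7908. V = [p*·17.7900 + (1−p*)·150.9600]/1.07 = 72.8330. B = V − Δ·S = 502.4136.
(3,3): S=152.3542. Δ = (V_up−V_dn)/(S_up−S_dn) = (80.7500−17.7900)/(184.3486−137.1188) = 1.3331. V = [p*·80.7500 + (1−p*)·17.7900]/1.07 = 48.8939. B = V − Δ·S = -154.2029.
(2,0): S=69.6600. Δ = (V_up−V_dn)/(S_up−S_dn) = (142.3250−114.5529)/(84.2886−62.6940) = 1.2861. V = [p*·142.3250 + (1−p*)·114.5529]/1.07 = 121.2923. B = V − Δ·S = 31.7049.
(2,1): S=93.6540. Δ = (V_up−V_dn)/(S_up−S_dn) = (72.8330−142.3250)/(113.3213−84.2886) = -2.3936. V = [p*·72.8330 + (1−p*)·142.3250]/1.07 = 97.3986. B = V − Δ·S = 321.5663.
(2,2): S=125.9126. Δ = (V_up−V_dn)/(S_up−S_dn) = (48.8939−72.8330)/(152.3542−113.3213) = -0.6133. V = [p*·48.8939 + (1−p*)·72.8330]/1.07 = 55.7991. B = V − Δ·S = 133.0221.
(1,0): S=77.4000. Δ = (V_up−V_dn)/(S_up−S_dn) = (97.3986−121.2923)/(93.6540−69.6600) = -0.9958. V = [p*·97.3986 + (1−p*)·121.2923]/1.07 = 101.1115. B = V − Δ·S = 178.1880.
(1,1): S=104.0600. Δ = (V_up−V_dn)/(S_up−S_dn) = (55.7991−97.3986)/(125.9126−93.6540) = -1.2896. V = [p*·55.7991 + (1−p*)·97.3986]/1.07 = 69.7065. B = V − Δ·S = 203.8982.
(0,0): S=86.0000. Δ = (V_up−V_dn)/(S_up−S_dn) = (69.7065−101.1115)/(104.0600−77.4000) = -1.1780. V = [p*·69.7065 + (1−p*)·101.1115]/1.07 = 78.4013. B = V − Δ·S = 179.7076.
Verification: the root portfolio costs Δ(0,0)·S0 + B(0,0) = 78.4013, matching V0.

(0,0): Delta=-1.1780 Bond=179.7076
(1,0): Delta=-0.9958 Bond=178.1880
(1,1): Delta=-1.2896 Bond=203.8982
(2,0): Delta=1.2861 Bond=31.7049
(2,1): Delta=-2.3936 Bond=321.5663
(2,2): Delta=-0.6133 Bond=133.0221
(3,0): Delta=3.5693 Bond=-109.2213
(3,1): Delta=-0.1125 Bond=151.8089
(3,2): Delta=-3.7908 Bond=502.4136
(3,3): Delta=1.3331 Bond=-154.2029
V0=78.4013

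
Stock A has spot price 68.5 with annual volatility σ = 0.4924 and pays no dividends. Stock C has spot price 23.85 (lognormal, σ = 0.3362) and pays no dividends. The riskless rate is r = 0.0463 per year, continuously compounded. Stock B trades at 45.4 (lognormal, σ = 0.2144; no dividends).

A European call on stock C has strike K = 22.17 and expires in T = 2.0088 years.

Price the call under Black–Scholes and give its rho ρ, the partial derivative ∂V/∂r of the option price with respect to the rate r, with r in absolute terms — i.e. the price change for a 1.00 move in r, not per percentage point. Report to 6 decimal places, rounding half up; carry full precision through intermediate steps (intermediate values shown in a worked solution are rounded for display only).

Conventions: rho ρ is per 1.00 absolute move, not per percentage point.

price = 6.216154
ρ = 22.070762

σ√T = 0.3362·√2.0088 = 0.476503
d₁ = (ln(S/K) + (r+σ²/2)T) / (σ√T) = (ln(23.85/22.17) + (0.0463+0.3362²/2)·2.0088) / 0.476503 = (0.073044 + 0.206535) / 0.476503 = 0.586731
d₂ = d₁ − σ√T = 0.586731 − 0.476503 = 0.110228
e^{−rT} = 0.911187
N(d₁) = 0.721308,  N(d₂) = 0.543886
Call price V = S·N(d₁) − K·e^{−rT}·N(d₂) = 17.203192 − 10.987038 = 6.216154
ρ = K·T·e^{−rT}·N(d₂) = 22.070762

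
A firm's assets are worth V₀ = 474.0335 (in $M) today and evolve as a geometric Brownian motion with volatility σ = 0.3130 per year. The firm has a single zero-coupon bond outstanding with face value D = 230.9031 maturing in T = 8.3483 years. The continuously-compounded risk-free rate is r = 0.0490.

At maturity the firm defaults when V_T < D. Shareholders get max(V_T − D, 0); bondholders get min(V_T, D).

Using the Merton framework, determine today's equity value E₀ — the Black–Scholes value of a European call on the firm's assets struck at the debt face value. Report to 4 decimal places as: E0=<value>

Work the structural quantities from V₀ = 474.0335 against face 230.9031:
d₁ = [ln(V₀/D) + (r + σ²/2)T] / (σ√T)
   = [ln(474.0335/230.9031) + (0.0490 + 0.5·0.3130²)·8.3483] / (0.3130·√8.3483)
   = [0.719280 + 0.818004] / 0.904364 = 1.699850
d₂ = d₁ − σ√T = 1.699850 − 0.904364 = 0.795486
N(d₁) = 0.955420,  N(d₂) = 0.786835,  e^(−rT) = 0.664270
E₀ = V₀·N(d₁) − D·e^(−rT)·N(d₂)
   = 474.0335·0.955420 − 230.9031·0.664270·0.786835 = 332.215050

E0=332.2150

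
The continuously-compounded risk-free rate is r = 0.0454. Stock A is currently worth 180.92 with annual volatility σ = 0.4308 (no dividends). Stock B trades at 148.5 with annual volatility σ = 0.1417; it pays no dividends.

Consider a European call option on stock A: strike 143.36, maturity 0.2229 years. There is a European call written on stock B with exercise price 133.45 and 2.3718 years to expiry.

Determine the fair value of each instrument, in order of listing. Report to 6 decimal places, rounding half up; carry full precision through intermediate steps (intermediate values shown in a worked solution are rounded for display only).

[stock A call K=143.36]
σ√T = 0.4308·√0.2229 = 0.203391
d₁ = (ln(S/K) + (r+σ²/2)T) / (σ√T) = (ln(180.92/143.36) + (0.0454+0.4308²/2)·0.2229) / 0.203391 = (0.232696 + 0.030804) / 0.203391 = 1.295535
d₂ = d₁ − σ√T = 1.295535 − 0.203391 = 1.092144
e^{−rT} = 0.989931
N(d₁) = 0.902432,  N(d₂) = 0.862615
price = S·N(d₁) − K·e^{−rT}·N(d₂) = 163.268015 − 122.419376 = 40.848639
[stock B call K=133.45]
σ√T = 0.1417·√2.3718 = 0.218227
d₁ = (ln(S/K) + (r+σ²/2)T) / (σ√T) = (ln(148.5/133.45) + (0.0454+0.1417²/2)·2.3718) / 0.218227 = (0.106858 + 0.131491) / 0.218227 = 1.092207
d₂ = d₁ − σ√T = 1.092207 − 0.218227 = 0.873980
e^{−rT} = 0.897915
N(d₁) = 0.862629,  N(d₂) = 0.808935
price = S·N(d₁) − K·e^{−rT}·N(d₂) = 128.100409 − 96.932129 = 31.168280

price(stock A call K=143.36) = 40.848639
price(stock B call K=133.45) = 31.168280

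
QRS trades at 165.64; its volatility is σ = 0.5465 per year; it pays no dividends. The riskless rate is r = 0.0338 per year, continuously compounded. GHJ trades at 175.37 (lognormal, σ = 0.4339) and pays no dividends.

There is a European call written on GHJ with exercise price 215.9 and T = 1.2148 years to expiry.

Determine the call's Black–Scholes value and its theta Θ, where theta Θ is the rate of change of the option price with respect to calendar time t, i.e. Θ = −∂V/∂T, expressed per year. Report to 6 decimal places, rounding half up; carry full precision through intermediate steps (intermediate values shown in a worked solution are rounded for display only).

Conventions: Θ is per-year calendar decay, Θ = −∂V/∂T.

σ√T = 0.4339·√1.2148 = 0.478236
d₁ = (ln(S/K) + (r+σ²/2)T) / (σ√T) = (ln(175.37/215.9) + (0.0338+0.4339²/2)·1.2148) / 0.478236 = (-0.207917 + 0.155415) / 0.478236 = -0.109783
d₂ = d₁ − σ√T = -0.109783 − 0.478236 = -0.588019
e^{−rT} = 0.959771
N(d₁) = 0.456291,  N(d₂) = 0.278260
Call price V = S·N(d₁) − K·e^{−rT}·N(d₂) = 80.019678 − 57.659483 = 22.360195
φ(d₁) = (1/√(2π))·e^{−d₁²/2} = 0.396545
Θ = −S·φ(d₁)·σ/(2√T) − r·K·e^{−rT}·N(d₂) = −13.688488 − 1.948891 = -15.637379

price = 22.360195
Θ = -15.637379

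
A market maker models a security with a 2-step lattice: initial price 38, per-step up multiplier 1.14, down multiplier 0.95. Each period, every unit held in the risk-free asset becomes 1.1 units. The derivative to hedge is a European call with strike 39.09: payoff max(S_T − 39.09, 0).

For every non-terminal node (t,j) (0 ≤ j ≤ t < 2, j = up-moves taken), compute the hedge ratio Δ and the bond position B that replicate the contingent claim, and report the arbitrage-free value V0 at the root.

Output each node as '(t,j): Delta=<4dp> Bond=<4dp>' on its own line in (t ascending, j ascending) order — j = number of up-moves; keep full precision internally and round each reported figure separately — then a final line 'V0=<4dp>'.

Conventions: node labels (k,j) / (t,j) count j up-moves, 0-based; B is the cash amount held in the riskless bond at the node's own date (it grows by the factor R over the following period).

(0,0): Delta=0.8729 Bond=-27.3001
(1,0): Delta=0.3009 Bond=-9.3818
(1,1): Delta=1.0000 Bond=-35.5364
V0=5.8699

Since d<R<u, set p* = (R−d)/(u−d) = 0.7895; price each node as the discounted p*-expectation of its children.
Expiry values: V(2,0)=0.0000, V(2,1)=2.0640, V(2,2)=10.2948
(1,0): S=36.1000. Δ = (V_up−V_dn)/(S_up−S_dn) = (2.0640−0.0000)/(41.1540−34.2950) = 0.3009. V = [p*·2.0640 + (1−p*)·0.0000]/1.1 = 1.4813. B = V − Δ·S = -9.3818.
(1,1): S=43.3200. Δ = (V_up−V_dn)/(S_up−S_dn) = (10.2948−2.0640)/(49.3848−41.1540) = 1.0000. V = [p*·10.2948 + (1−p*)·2.0640]/1.1 = 7.7836. B = V − Δ·S = -35.5364.
(0,0): S=38.0000. Δ = (V_up−V_dn)/(S_up−S_dn) = (7.7836−1.4813)/(43.3200−36.1000) = 0.8729. V = [p*·7.7836 + (1−p*)·1.4813]/1.1 = 5.8699. B = V − Δ·S = -27.3001.
As a check, the time-0 holding Δ(0,0)·S0 + B(0,0) comes to 5.8699 — exactly V0.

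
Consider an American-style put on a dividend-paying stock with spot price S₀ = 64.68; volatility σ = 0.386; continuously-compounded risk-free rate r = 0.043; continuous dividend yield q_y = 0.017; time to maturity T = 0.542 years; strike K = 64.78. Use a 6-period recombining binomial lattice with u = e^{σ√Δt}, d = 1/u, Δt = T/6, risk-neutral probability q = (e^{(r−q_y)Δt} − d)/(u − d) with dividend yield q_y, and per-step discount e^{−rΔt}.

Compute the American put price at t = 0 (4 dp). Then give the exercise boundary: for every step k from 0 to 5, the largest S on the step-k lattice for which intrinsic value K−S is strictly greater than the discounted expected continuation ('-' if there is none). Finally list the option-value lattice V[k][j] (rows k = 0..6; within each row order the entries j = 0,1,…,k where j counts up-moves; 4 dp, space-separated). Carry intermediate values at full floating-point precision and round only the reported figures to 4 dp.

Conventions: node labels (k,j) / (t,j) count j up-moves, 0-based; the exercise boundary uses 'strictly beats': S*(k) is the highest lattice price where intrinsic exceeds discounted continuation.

Δt=0.09033  u=1.12301  d=0.89046  q=0.48114  discount=0.99612
step 6 (expiry): payoffs max(K−S,0) = 32.5349 24.1139 13.4937 0.1000 0.0000 0.0000 0.0000
step 5: (k=5,j=0): S=36.2116, K−S=28.5684, hold=28.3728 ⇒ V=28.5684 exercise | (k=5,j=1): S=45.6685, K−S=19.1115, hold=18.9304 ⇒ V=19.1115 exercise | (k=5,j=2): S=57.5951, K−S=7.1849, hold=7.0221 ⇒ V=7.1849 exercise | (k=5,j=3): S=72.6364, K−S=0.0000, hold=0.0517 ⇒ V=0.0517 continue | (k=5,j=4): S=91.6058, K−S=0.0000, hold=0.0000 ⇒ V=0.0000 continue | (k=5,j=5): S=115.5292, K−S=0.0000, hold=0.0000 ⇒ V=0.0000 continue  boundary S*=57.5951
step 4: (k=4,j=0): S=40.6661, K−S=24.1139, hold=23.9252 ⇒ V=24.1139 exercise | (k=4,j=1): S=51.2863, K−S=13.4937, hold=13.3213 ⇒ V=13.4937 exercise | (k=4,j=2): S=64.6800, K−S=0.1000, hold=3.7383 ⇒ V=3.7383 continue | (k=4,j=3): S=81.5715, K−S=0.0000, hold=0.0267 ⇒ V=0.0267 continue | (k=4,j=4): S=102.8744, K−S=0.0000, hold=0.0000 ⇒ V=0.0000 continue  boundary S*=51.2863
step 3: (k=3,j=0): S=45.6685, K−S=19.1115, hold=18.9304 ⇒ V=19.1115 exercise | (k=3,j=1): S=57.5951, K−S=7.1849, hold=8.7659 ⇒ V=8.7659 continue | (k=3,j=2): S=72.6364, K−S=0.0000, hold=1.9449 ⇒ V=1.9449 continue | (k=3,j=3): S=91.6058, K−S=0.0000, hold=0.0138 ⇒ V=0.0138 continue  boundary S*=45.6685
step 2: (k=2,j=0): S=51.2863, K−S=13.4937, hold=14.0790 ⇒ V=14.0790 continue | (k=2,j=1): S=64.6800, K−S=0.1000, hold=5.4628 ⇒ V=5.4628 continue | (k=2,j=2): S=81.5715, K−S=0.0000, hold=1.0118 ⇒ V=1.0118 continue  boundary S*=-
step 1: (k=1,j=0): S=57.5951, K−S=7.1849, hold=9.8949 ⇒ V=9.8949 continue | (k=1,j=1): S=72.6364, K−S=0.0000, hold=3.3084 ⇒ V=3.3084 continue  boundary S*=-
step 0: (k=0,j=0): S=64.6800, K−S=0.1000, hold=6.6998 ⇒ V=6.6998 continue  boundary S*=-

price = 6.6998
boundary = - - - 45.6685 51.2863 57.5951
tree:
6.6998
9.8949 3.3084
14.0790 5.4628 1.0118
19.1115 8.7659 1.9449 0.0138
24.1139 13.4937 3.7383 0.0267 0.0000
28.5684 19.1115 7.1849 0.0517 0.0000 0.0000
32.5349 24.1139 13.4937 0.1000 0.0000 0.0000 0.0000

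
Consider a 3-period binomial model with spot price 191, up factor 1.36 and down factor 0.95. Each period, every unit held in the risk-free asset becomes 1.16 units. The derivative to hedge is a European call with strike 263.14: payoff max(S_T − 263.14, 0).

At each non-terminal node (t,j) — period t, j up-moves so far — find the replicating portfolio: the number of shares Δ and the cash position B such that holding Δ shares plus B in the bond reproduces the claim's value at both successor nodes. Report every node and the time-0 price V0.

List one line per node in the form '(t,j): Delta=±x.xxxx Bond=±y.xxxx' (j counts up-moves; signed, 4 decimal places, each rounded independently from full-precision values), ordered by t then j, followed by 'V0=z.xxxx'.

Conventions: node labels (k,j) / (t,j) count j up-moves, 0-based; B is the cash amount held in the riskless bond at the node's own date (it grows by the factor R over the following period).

(0,0): Delta=0.7043 Bond=-97.9836
(1,0): Delta=0.4301 Bond=-63.9171
(1,1): Delta=0.8867 Bond=-161.0362
(2,0): Delta=0.0000 Bond=0.0000
(2,1): Delta=0.7163 Bond=-144.7570
(2,2): Delta=1.0000 Bond=-226.8448
V0=36.5322

Arbitrage-free pricing uses the up-move probability p* = (R−d)/(u−d) = 0.5122, discounting each step at R = 1.16.
At maturity the claim pays: V(3,0)=0.0000, V(3,1)=0.0000, V(3,2)=72.4699, V(3,3)=217.3121
Node (2,0) S=172.3775: V=(p*·0.0000+(1−p*)·0.0000)/1.16=0.0000; Δ=(0.0000−0.0000)/(234.4334−163.7586)=0.0000; B=V−Δ·S=0.0000
Node (2,1) S=246.7720: V=(p*·72.4699+(1−p*)·0.0000)/1.16=31.9989; Δ=(72.4699−0.0000)/(335.6099−234.4334)=0.7163; B=V−Δ·S=-144.7570
Node (2,2) S=353.2736: V=(p*·217.3121+(1−p*)·72.4699)/1.16=126.4288; Δ=(217.3121−72.4699)/(480.4521−335.6099)=1.0000; B=V−Δ·S=-226.8448
Node (1,0) S=181.4500: V=(p*·31.9989+(1−p*)·0.0000)/1.16=14.1290; Δ=(31.9989−0.0000)/(246.7720−172.3775)=0.4301; B=V−Δ·S=-63.9171
Node (1,1) S=259.7600: V=(p*·126.4288+(1−p*)·31.9989)/1.16=69.2805; Δ=(126.4288−31.9989)/(353.2736−246.7720)=0.8867; B=V−Δ·S=-161.0362
Node (0,0) S=191.0000: V=(p*·69.2805+(1−p*)·14.1290)/1.16=36.5322; Δ=(69.2805−14.1290)/(259.7600−181.4500)=0.7043; B=V−Δ·S=-97.9836
Check: Δ(0,0)·S0 + B(0,0) = 36.5322 = V0.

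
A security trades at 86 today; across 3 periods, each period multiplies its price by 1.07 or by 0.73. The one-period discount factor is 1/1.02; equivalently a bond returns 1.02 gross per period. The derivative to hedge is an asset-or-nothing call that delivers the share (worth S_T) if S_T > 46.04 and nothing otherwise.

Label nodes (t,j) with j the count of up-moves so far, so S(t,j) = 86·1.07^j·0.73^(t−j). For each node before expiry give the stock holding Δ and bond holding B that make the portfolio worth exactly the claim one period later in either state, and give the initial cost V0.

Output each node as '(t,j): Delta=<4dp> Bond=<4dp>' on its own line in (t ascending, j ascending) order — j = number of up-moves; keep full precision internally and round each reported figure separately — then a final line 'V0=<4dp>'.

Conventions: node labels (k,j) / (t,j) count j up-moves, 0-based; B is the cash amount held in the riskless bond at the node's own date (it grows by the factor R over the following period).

The replicating-portfolio and risk-neutral prices coincide; use p* = (1.02−0.73)/(1.07−0.73) = 0.8529 for the latter.
Expiry values: V(3,0)=0.0000, V(3,1)=49.0375, V(3,2)=71.8768, V(3,3)=105.3537
(2,0): S=45.8294. Δ = (V_up−V_dn)/(S_up−S_dn) = (49.0375−0.0000)/(49.0375−33.4555) = 3.1471. V = [p*·49.0375 + (1−p*)·0.0000]/1.02 = 41.0059. B = V − Δ·S = -103.2219.
(2,1): S=67.1746. Δ = (V_up−V_dn)/(S_up−S_dn) = (71.8768−49.0375)/(71.8768−49.0375) = 1.0000. V = [p*·71.8768 + (1−p*)·49.0375]/1.02 = 67.1746. B = V − Δ·S = 0.0000.
(2,2): S=98.4614. Δ = (V_up−V_dn)/(S_up−S_dn) = (105.3537−71.8768)/(105.3537−71.8768) = 1.0000. V = [p*·105.3537 + (1−p*)·71.8768]/1.02 = 98.4614. B = V − Δ·S = 0.0000.
(1,0): S=62.7800. Δ = (V_up−V_dn)/(S_up−S_dn) = (67.1746−41.0059)/(67.1746−45.8294) = 1.2260. V = [p*·67.1746 + (1−p*)·41.0059]/1.02 = 62.0846. B = V − Δ·S = -14.8820.
(1,1): S=92.0200. Δ = (V_up−V_dn)/(S_up−S_dn) = (98.4614−67.1746)/(98.4614−67.1746) = 1.0000. V = [p*·98.4614 + (1−p*)·67.1746]/1.02 = 92.0200. B = V − Δ·S = 0.0000.
(0,0): S=86.0000. Δ = (V_up−V_dn)/(S_up−S_dn) = (92.0200−62.0846)/(92.0200−62.7800) = 1.0238. V = [p*·92.0200 + (1−p*)·62.0846]/1.02 = 85.8997. B = V − Δ·S = -2.1456.
Sanity check at the root: Δ(0,0)·S0 + B(0,0) reproduces V0 = 85.8997.

(0,0): Delta=1.0238 Bond=-2.1456
(1,0): Delta=1.2260 Bond=-14.8820
(1,1): Delta=1.0000 Bond=0.0000
(2,0): Delta=3.1471 Bond=-103.2219
(2,1): Delta=1.0000 Bond=0.0000
(2,2): Delta=1.0000 Bond=0.0000
V0=85.8997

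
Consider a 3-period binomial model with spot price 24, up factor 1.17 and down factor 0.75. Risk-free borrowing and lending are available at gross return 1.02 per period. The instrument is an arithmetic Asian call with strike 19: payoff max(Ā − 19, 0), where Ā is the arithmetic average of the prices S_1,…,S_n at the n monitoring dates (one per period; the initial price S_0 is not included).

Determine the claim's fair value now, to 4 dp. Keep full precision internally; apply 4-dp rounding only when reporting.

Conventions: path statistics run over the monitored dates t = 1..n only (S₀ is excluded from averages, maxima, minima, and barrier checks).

With p* = (R−d)/(u−d) = 0.6429, sum probability × payoff across the paths and divide by R^3.
Enumerate all 2^3 = 8 price paths (U = up ×1.17, D = down ×0.75); each path with k up-moves has probability p*^k·(1−p*)^(3−k).
DDD: Ā=13.8750, payoff=0.0000, prob=0.045554
UDD: Ā=21.6450, payoff=2.6450, prob=0.081997
DUD: Ā=18.2850, payoff=0.0000, prob=0.081997
UUD: Ā=28.5246, payoff=9.5246, prob=0.147595
DDU: Ā=15.7650, payoff=0.0000, prob=0.081997
UDU: Ā=24.5934, payoff=5.5934, prob=0.147595
DUU: Ā=21.2334, payoff=2.2334, prob=0.147595
UUU: Ā=33.1241, payoff=14.1241, prob=0.265671
Price = Σ prob·payoff / R^3 = 6.530216 / 1.061208 = 6.1536

price = 6.1536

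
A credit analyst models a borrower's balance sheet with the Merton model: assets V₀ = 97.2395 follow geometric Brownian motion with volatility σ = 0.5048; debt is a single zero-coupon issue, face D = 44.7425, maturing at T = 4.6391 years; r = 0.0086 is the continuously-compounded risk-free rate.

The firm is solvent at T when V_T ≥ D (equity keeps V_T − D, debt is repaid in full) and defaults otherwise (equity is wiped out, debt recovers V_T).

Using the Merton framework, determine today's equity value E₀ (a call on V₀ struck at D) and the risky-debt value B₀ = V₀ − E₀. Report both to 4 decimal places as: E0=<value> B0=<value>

E0=62.7093 B0=34.5302

With assets at 97.2395 and a single debt payment of 44.7425 at 4.6391 years:
d₁ = [ln(V₀/D) + (r + σ²/2)T] / (σ√T)
   = [ln(97.2395/44.7425) + (0.0086 + 0.5·0.5048²)·4.6391] / (0.5048·√4.6391)
   = [0.776253 + 0.630971] / 1.087267 = 1.294277
d₂ = d₁ − σ√T = 1.294277 − 1.087267 = 0.207010
N(d₁) = 0.902215,  N(d₂) = 0.581999,  e^(−rT) = 0.960889
E₀ = V₀·N(d₁) − D·e^(−rT)·N(d₂)
   = 97.2395·0.902215 − 44.7425·0.960889·0.581999 = 62.709309
B₀ = V₀ − E₀ = 97.2395 − 62.709309 = 34.530191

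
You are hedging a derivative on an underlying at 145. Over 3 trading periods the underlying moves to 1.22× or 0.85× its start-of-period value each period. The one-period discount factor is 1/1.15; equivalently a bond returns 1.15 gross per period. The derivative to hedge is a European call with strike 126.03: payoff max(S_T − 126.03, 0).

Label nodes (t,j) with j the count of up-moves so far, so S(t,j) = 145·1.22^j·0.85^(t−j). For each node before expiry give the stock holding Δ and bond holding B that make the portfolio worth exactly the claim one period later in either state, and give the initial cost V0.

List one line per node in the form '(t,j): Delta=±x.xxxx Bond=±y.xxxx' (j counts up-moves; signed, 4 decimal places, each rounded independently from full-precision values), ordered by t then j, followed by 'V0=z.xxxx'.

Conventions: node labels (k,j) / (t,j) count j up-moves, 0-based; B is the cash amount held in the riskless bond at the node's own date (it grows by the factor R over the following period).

(0,0): Delta=0.9813 Bond=-79.9970
(1,0): Delta=0.8666 Bond=-77.8527
(1,1): Delta=1.0000 Bond=-95.2968
(2,0): Delta=0.0459 Bond=-3.5563
(2,1): Delta=1.0000 Bond=-109.5913
(2,2): Delta=1.0000 Bond=-109.5913
V0=62.2979

Risk-neutral probability p* = (R−d)/(u−d) = (1.15−0.85)/(1.22−0.85) = 0.8108.
At maturity the claim pays: V(3,0)=0.0000, V(3,1)=1.7802, V(3,2)=57.4153, V(3,3)=137.2680
Node (2,0) S=104.7625: V=(p*·1.7802+(1−p*)·0.0000)/1.15=1.2552; Δ=(1.7802−0.0000)/(127.8102−89.0481)=0.0459; B=V−Δ·S=-3.5563
Node (2,1) S=150.3650: V=(p*·57.4153+(1−p*)·1.7802)/1.15=40.7737; Δ=(57.4153−1.7802)/(183.4453−127.8103)=1.0000; B=V−Δ·S=-109.5913
Node (2,2) S=215.8180: V=(p*·137.2680+(1−p*)·57.4153)/1.15=106.2267; Δ=(137.2680−57.4153)/(263.2980−183.4453)=1.0000; B=V−Δ·S=-109.5913
Node (1,0) S=123.2500: V=(p*·40.7737+(1−p*)·1.2552)/1.15=28.9541; Δ=(40.7737−1.2552)/(150.3650−104.7625)=0.8666; B=V−Δ·S=-77.8527
Node (1,1) S=176.9000: V=(p*·106.2267+(1−p*)·40.7737)/1.15=81.6032; Δ=(106.2267−40.7737)/(215.8180−150.3650)=1.0000; B=V−Δ·S=-95.2968
Node (0,0) S=145.0000: V=(p*·81.6032+(1−p*)·28.9541)/1.15=62.2979; Δ=(81.6032−28.9541)/(176.9000−123.2500)=0.9813; B=V−Δ·S=-79.9970
As a check, the time-0 holding Δ(0,0)·S0 + B(0,0) comes to 62.2979 — exactly V0.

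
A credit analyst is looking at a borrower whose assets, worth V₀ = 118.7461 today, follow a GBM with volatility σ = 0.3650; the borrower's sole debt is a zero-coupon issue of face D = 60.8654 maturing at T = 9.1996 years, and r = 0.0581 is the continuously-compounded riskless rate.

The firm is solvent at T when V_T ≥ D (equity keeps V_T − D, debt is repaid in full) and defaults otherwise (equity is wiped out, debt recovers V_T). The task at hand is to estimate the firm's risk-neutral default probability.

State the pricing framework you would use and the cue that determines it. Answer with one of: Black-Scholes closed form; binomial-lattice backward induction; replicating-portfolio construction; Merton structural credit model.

Key observation: the asked-for credit quantity lives on the firm's capital structure — asset value, asset volatility, debt face 60.8654 — which is the structural model's domain.

framework: Merton structural credit model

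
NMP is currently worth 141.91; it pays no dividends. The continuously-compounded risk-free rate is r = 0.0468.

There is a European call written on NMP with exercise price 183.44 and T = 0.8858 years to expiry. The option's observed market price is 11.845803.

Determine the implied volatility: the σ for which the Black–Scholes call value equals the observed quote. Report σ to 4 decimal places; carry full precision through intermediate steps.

sigma = 0.4288

At σ = 0.4288 the Black–Scholes value reproduces the quote:
σ√T = 0.4288·√0.8858 = 0.403573
d₁ = (ln(S/K) + (r+σ²/2)T) / (σ√T) = (ln(141.91/183.44) + (0.0468+0.4288²/2)·0.8858) / 0.403573 = (-0.256695 + 0.122891) / 0.403573 = -0.331546
d₂ = d₁ − σ√T = -0.331546 − 0.403573 = -0.735120
e^{−rT} = 0.959392
N(d₁) = 0.370116,  N(d₂) = 0.231133
V = S·N(d₁) − K·e^{−rT}·N(d₂) = 52.523142 − 40.677339 = 11.845803 (the observed quote) — the price is monotone increasing in volatility, hence this σ is the only solution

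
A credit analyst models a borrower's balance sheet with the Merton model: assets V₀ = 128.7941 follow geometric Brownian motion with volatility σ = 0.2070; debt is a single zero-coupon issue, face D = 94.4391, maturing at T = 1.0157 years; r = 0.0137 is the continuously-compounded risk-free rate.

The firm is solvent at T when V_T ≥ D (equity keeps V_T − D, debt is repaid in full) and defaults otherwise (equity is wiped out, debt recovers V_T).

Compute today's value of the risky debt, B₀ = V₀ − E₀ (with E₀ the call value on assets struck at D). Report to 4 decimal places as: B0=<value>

Equity is a call on the firm's assets struck at D = 94.4391:
d₁ = [ln(V₀/D) + (r + σ²/2)T] / (σ√T)
   = [ln(128.7941/94.4391) + (0.0137 + 0.5·0.2070²)·1.0157] / (0.2070·√1.0157)
   = [0.310260 + 0.035676] / 0.208619 = 1.658221
d₂ = d₁ − σ√T = 1.658221 − 0.208619 = 1.449602
N(d₁) = 0.951364,  N(d₂) = 0.926415,  e^(−rT) = 0.986181
E₀ = V₀·N(d₁) − D·e^(−rT)·N(d₂)
   = 128.7941·0.951364 − 94.4391·0.986181·0.926415 = 36.249186
B₀ = V₀ − E₀ = 128.7941 − 36.249186 = 92.544914

B0=92.5449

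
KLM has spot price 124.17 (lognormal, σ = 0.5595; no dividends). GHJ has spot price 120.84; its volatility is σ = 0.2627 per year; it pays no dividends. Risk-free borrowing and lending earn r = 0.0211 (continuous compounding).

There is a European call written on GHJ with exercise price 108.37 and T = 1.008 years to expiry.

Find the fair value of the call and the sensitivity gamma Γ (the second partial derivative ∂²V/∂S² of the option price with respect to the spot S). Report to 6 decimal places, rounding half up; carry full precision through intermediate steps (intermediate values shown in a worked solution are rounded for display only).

price = 20.690291
Γ = 0.010293

σ√T = 0.2627·√1.008 = 0.263749
d₁ = (ln(S/K) + (r+σ²/2)T) / (σ√T) = (ln(120.84/108.37) + (0.0211+0.2627²/2)·1.008) / 0.263749 = (0.108916 + 0.056050) / 0.263749 = 0.625469
d₂ = d₁ − σ√T = 0.625469 − 0.263749 = 0.361720
e^{−rT} = 0.978956
N(d₁) = 0.734168,  N(d₂) = 0.641219
Call price V = S·N(d₁) − K·e^{−rT}·N(d₂) = 88.716890 − 68.026600 = 20.690291
φ(d₁) = (1/√(2π))·e^{−d₁²/2} = 0.328065
Γ = φ(d₁) / (S·σ·√T) = 0.010293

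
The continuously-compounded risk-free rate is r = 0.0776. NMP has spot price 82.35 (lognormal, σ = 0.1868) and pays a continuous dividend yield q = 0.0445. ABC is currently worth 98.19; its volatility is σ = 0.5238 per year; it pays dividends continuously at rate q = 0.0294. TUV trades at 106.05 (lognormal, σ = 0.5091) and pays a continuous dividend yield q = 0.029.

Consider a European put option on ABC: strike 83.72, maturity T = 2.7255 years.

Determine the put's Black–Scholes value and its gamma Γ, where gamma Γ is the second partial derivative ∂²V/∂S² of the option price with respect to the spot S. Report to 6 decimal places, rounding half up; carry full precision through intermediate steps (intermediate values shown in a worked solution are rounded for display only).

price = 16.440365
Γ = 0.003227

σ√T = 0.5238·√2.7255 = 0.864746
d₁ = (ln(S/K) + (r−q+σ²/2)T) / (σ√T) = (ln(98.19/83.72) + (0.0776−0.0294+0.5238²/2)·2.7255) / 0.864746 = (0.159426 + 0.505262) / 0.864746 = 0.768652
d₂ = d₁ − σ√T = 0.768652 − 0.864746 = -0.096094
e^{−rT} = 0.809370
e^{−qT} = 0.922997
N(−d₁) = 0.221050,  N(−d₂) = 0.538277
Put price V = K·e^{−rT}·N(−d₂) − S·e^{−qT}·N(−d₁) = 36.473921 − 20.033556 = 16.440365
φ(d₁) = (1/√(2π))·e^{−d₁²/2} = 0.296903
Γ = e^{−qT}·φ(d₁) / (S·σ·√T) = 0.003227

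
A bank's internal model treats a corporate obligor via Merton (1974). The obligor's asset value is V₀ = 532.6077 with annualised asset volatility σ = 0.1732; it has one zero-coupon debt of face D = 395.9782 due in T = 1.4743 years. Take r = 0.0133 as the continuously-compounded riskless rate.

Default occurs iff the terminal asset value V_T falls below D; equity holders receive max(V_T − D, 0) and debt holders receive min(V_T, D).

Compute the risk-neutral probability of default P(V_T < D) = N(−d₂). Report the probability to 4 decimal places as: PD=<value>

Work the structural quantities from V₀ = 532.6077 against face 395.9782:
d₁ = [ln(V₀/D) + (r + σ²/2)T] / (σ√T)
   = [ln(532.6077/395.9782) + (0.0133 + 0.5·0.1732²)·1.4743] / (0.1732·√1.4743)
   = [0.296426 + 0.041721] / 0.210301 = 1.607923
d₂ = d₁ − σ√T = 1.607923 − 0.210301 = 1.397622
risk-neutral PD = N(−d₂) = N(-1.397622) = 0.081113

PD=0.0811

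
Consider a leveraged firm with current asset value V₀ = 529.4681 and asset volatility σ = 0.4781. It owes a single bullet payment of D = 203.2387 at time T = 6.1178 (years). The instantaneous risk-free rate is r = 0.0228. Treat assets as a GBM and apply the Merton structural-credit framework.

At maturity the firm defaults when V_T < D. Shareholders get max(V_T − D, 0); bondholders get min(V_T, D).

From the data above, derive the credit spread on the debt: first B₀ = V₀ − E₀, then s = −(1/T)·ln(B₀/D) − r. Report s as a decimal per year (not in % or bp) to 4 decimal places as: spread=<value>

spread=0.0315

Equity is a call on the firm's assets struck at D = 203.2387:
d₁ = [ln(V₀/D) + (r + σ²/2)T] / (σ√T)
   = [ln(529.4681/203.2387) + (0.0228 + 0.5·0.4781²)·6.1178] / (0.4781·√6.1178)
   = [0.957492 + 0.838688] / 1.182541 = 1.518915
d₂ = d₁ − σ√T = 1.518915 − 1.182541 = 0.336373
N(d₁) = 0.935608,  N(d₂) = 0.631705,  e^(−rT) = 0.869805
E₀ = V₀·N(d₁) − D·e^(−rT)·N(d₂)
   = 529.4681·0.935608 − 203.2387·0.869805·0.631705 = 383.702935
B₀ = V₀ − E₀ = 529.4681 − 383.702935 = 145.765165
spread = −(1/T)·ln(B₀/D) − r = −(1/6.1178)·ln(145.765165/203.2387) − 0.0228 = 0.03153069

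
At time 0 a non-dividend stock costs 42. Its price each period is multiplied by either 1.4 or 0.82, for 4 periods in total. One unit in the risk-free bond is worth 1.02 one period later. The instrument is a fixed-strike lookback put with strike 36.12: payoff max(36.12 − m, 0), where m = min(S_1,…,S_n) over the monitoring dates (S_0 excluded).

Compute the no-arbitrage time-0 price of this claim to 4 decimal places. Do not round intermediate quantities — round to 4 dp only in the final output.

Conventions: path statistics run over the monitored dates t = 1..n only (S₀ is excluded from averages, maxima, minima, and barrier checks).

With p* = (R−d)/(u−d) = 0.3448, sum probability × payoff across the paths and divide by R^4.
Enumerate all 2^4 = 16 price paths (U = up ×1.4, D = down ×0.82); each path with k up-moves has probability p*^k·(1−p*)^(4−k).
DDDD: m=18.9891, payoff=17.1309, prob=0.184256
UDDD: m=32.4204, payoff=3.6996, prob=0.096977
DUDD: m=32.4204, payoff=3.6996, prob=0.096977
UUDD: m=55.3520, payoff=0.0000, prob=0.051041
DDUD: m=28.2408, payoff=7.8792, prob=0.096977
UDUD: m=48.2160, payoff=0.0000, prob=0.051041
DUUD: m=34.4400, payoff=1.6800, prob=0.051041
UUUD: m=58.8000, payoff=0.0000, prob=0.026863
DDDU: m=23.1575, payoff=12.9625, prob=0.096977
UDDU: m=39.5371, payoff=0.0000, prob=0.051041
DUDU: m=34.4400, payoff=1.6800, prob=0.051041
UUDU: m=58.8000, payoff=0.0000, prob=0.026863
DDUU: m=28.2408, payoff=7.8792, prob=0.051041
UDUU: m=48.2160, payoff=0.0000, prob=0.026863
DUUU: m=34.4400, payoff=1.6800, prob=0.026863
UUUU: m=58.8000, payoff=0.0000, prob=0.014139
Price = Σ prob·payoff / R^4 = 6.513975 / 1.082432 = 6.0179

price = 6.0179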